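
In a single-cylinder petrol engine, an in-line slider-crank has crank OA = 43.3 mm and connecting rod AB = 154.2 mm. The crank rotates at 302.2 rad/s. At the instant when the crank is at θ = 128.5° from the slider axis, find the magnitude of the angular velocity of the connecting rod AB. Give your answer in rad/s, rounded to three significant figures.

ω = 302.2 rad/s
The rod makes angle φ with the slider axis where L sinφ = r sinθ; differentiating, L cosφ·φ̇ = r ω cosθ.
L cosφ = √(L² − r² sin²θ) = 0.15043 m.
|ω_rod| = r ω |cosθ| / √(L² − r² sin²θ) = 0.0433·302.2·0.62251/0.15043 = 54.15 rad/s.

54.1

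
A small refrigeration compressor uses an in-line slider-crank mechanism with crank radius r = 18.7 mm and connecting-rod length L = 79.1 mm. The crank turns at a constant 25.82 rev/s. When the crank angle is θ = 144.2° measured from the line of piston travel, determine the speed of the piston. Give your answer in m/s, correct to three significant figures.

ω = 2π·25.8 = 162.2 rad/s
For an in-line slider-crank, x = r cosθ + √(L² − r² sin²θ), so v = −rω sinθ·[1 + r cosθ/√(L² − r² sin²θ)].
With r = 0.0187 m, L = 0.0791 m, θ = 144.2°: √(L² − r² sin²θ) = 0.07834 m.
v = −0.0187·162.2·0.58496·[1 + 0.0187·-0.81106/0.07834] = -1.431 m/s.
|v| = 1.431 m/s.

1.43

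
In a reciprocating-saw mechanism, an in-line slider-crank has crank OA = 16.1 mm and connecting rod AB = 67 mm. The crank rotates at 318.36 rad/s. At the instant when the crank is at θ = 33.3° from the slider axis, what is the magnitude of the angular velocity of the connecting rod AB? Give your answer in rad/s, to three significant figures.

ω = 318.4 rad/s
The rod makes angle φ with the slider axis where L sinφ = r sinθ; differentiating, L cosφ·φ̇ = r ω cosθ.
L cosφ = √(L² − r² sin²θ) = 0.066414 m.
|ω_rod| = r ω |cosθ| / √(L² − r² sin²θ) = 0.0161·318.4·0.83581/0.066414 = 64.504 rad/s.

64.5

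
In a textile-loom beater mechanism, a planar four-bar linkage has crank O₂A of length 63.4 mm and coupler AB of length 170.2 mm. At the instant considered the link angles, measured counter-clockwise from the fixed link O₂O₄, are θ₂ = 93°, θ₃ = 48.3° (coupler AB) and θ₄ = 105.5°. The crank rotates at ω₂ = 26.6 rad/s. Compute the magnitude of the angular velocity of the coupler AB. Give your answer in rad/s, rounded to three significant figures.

2.55

ω₂ = 26.6 rad/s
Differentiating the loop-closure r₂e^{iθ₂}+r₃e^{iθ₃}=r₁+r₄e^{iθ₄} gives r₂ω₂e^{iθ₂}+r₃ω₃e^{iθ₃}=r₄ω₄e^{iθ₄}.
Eliminating the other unknown: ω₃ = r₂ω₂ sin(θ₄−θ₂) / [r₃ sin(θ₃−θ₄)].
Numerator sine = +0.21644; denominator sine = -0.84057.
Result = 0.0634·26.6·(+0.21644) / (0.1702·(-0.84057)) = -2.5514 rad/s; magnitude 2.5514 rad/s.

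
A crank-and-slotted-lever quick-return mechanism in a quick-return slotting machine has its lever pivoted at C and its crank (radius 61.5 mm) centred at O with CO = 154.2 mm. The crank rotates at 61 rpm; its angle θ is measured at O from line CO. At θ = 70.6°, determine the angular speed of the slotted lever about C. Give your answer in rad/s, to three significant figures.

1.31

ω = 6.388 rad/s (from 61 rpm).
Crank pin A relative to C: A = (d + r cosθ, r sinθ); lever angle φ = atan2(r sinθ, d + r cosθ).
Differentiating tanφ: φ̇ = rω(d cosθ + r)/(d² + r² + 2dr cosθ).
d² + r² + 2dr cosθ = |CA|² = 0.0338599 m²;  d cosθ + r = +0.11272 m.
|ω_lever| = |0.0615·6.388·+0.11272| / 0.0338599 = 1.3078 rad/s.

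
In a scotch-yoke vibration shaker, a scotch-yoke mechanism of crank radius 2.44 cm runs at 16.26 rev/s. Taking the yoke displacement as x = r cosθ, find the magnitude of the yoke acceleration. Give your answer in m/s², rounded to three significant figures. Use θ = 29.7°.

221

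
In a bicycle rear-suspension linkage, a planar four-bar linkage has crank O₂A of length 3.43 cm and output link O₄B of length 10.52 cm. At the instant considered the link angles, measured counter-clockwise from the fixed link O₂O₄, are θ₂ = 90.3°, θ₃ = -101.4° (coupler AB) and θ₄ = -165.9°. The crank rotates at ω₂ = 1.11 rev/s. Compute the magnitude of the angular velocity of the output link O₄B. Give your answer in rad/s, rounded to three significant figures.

0.511

ω₂ = 6.974 rad/s (from 1.11 rev/s).
Differentiating the loop-closure r₂e^{iθ₂}+r₃e^{iθ₃}=r₁+r₄e^{iθ₄} gives r₂ω₂e^{iθ₂}+r₃ω₃e^{iθ₃}=r₄ω₄e^{iθ₄}.
Eliminating the other unknown: ω₄ = r₂ω₂ sin(θ₂−θ₃) / [r₄ sin(θ₄−θ₃)].
Numerator sine = -0.20279; denominator sine = -0.90259.
Result = 0.0343·6.974·(-0.20279) / (0.1052·(-0.90259)) = +0.5109 rad/s; magnitude 0.5109 rad/s.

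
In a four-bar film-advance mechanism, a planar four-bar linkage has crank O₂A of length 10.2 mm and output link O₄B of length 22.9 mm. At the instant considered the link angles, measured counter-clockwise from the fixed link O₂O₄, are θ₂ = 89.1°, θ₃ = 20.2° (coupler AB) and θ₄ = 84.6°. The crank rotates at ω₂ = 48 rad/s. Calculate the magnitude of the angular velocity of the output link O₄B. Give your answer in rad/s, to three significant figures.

ω₂ = 48 rad/s
Differentiating the loop-closure r₂e^{iθ₂}+r₃e^{iθ₃}=r₁+r₄e^{iθ₄} gives r₂ω₂e^{iθ₂}+r₃ω₃e^{iθ₃}=r₄ω₄e^{iθ₄}.
Eliminating the other unknown: ω₄ = r₂ω₂ sin(θ₂−θ₃) / [r₄ sin(θ₄−θ₃)].
Numerator sine = +0.93295; denominator sine = +0.90183.
Result = 0.0102·48·(+0.93295) / (0.0229·(+0.90183)) = +22.118 rad/s; magnitude 22.118 rad/s.

22.1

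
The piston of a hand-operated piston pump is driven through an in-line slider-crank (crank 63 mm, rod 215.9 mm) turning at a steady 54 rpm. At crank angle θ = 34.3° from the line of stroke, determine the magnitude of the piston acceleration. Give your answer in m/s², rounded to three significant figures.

1.89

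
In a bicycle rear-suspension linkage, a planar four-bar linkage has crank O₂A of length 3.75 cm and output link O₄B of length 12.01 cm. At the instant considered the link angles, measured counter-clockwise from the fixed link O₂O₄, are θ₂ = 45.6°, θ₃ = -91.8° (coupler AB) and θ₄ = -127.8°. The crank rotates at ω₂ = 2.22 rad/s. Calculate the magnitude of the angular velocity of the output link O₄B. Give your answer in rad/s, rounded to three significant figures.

0.798

ω₂ = 2.22 rad/s
Differentiating the loop-closure r₂e^{iθ₂}+r₃e^{iθ₃}=r₁+r₄e^{iθ₄} gives r₂ω₂e^{iθ₂}+r₃ω₃e^{iθ₃}=r₄ω₄e^{iθ₄}.
Eliminating the other unknown: ω₄ = r₂ω₂ sin(θ₂−θ₃) / [r₄ sin(θ₄−θ₃)].
Numerator sine = +0.67688; denominator sine = -0.58779.
Result = 0.0375·2.22·(+0.67688) / (0.1201·(-0.58779)) = -0.79824 rad/s; magnitude 0.79824 rad/s.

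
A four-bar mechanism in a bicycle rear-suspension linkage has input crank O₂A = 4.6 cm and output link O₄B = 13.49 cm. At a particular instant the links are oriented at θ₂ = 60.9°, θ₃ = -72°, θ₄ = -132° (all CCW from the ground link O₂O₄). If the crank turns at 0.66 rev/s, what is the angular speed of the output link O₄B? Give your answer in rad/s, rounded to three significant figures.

1.20

ω₂ = 4.147 rad/s (from 0.66 rev/s).
Differentiating the loop-closure r₂e^{iθ₂}+r₃e^{iθ₃}=r₁+r₄e^{iθ₄} gives r₂ω₂e^{iθ₂}+r₃ω₃e^{iθ₃}=r₄ω₄e^{iθ₄}.
Eliminating the other unknown: ω₄ = r₂ω₂ sin(θ₂−θ₃) / [r₄ sin(θ₄−θ₃)].
Numerator sine = +0.73254; denominator sine = -0.86603.
Result = 0.046·4.147·(+0.73254) / (0.1349·(-0.86603)) = -1.1961 rad/s; magnitude 1.1961 rad/s.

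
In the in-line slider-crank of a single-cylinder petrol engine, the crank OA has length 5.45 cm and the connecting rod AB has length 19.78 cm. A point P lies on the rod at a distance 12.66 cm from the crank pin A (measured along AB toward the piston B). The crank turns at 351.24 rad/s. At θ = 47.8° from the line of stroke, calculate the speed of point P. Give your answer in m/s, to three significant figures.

16.6

ω = 351.2 rad/s.  Crank-pin speed |V_A| = rω = 19.143 m/s, perpendicular to OA.
Rod angle: sinφ = −(r/L) sinθ ⇒ φ = -11.778°; ω_rod = −rω cosθ/√(L²−r²sin²θ) = -66.405 rad/s.
V_P = V_A + ω_rod × AP, with AP = 0.1266 m along the rod.
Components: V_Px = −rω sinθ − a·ω_rod·sinφ = -15.897 m/s;  V_Py = rω cosθ + a·ω_rod·cosφ = +4.6285 m/s.
|V_P| = √(V_Px² + V_Py²) = 16.557 m/s.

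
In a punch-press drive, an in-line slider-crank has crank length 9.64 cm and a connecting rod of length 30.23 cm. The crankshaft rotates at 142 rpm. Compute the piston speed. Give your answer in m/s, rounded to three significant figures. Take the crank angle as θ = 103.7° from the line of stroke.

1.28

ω = 2π·142/60 = 14.87 rad/s
For an in-line slider-crank, x = r cosθ + √(L² − r² sin²θ), so v = −rω sinθ·[1 + r cosθ/√(L² − r² sin²θ)].
With r = 0.0964 m, L = 0.3023 m, θ = 103.7°: √(L² − r² sin²θ) = 0.28743 m.
v = −0.0964·14.87·0.97155·[1 + 0.0964·-0.23684/0.28743] = -1.2821 m/s.
|v| = 1.2821 m/s.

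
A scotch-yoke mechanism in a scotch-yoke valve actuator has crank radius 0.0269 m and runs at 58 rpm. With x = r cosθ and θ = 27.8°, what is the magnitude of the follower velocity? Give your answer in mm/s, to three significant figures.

76.2

ω = 6.074 rad/s (from 58 rpm).
x = r cosθ ⇒ ẋ = −rω sinθ.
|v| = rω|sinθ| = 0.0269·6.074·|sin 27.8°| = 0.0762 m/s = 76.2 mm/s.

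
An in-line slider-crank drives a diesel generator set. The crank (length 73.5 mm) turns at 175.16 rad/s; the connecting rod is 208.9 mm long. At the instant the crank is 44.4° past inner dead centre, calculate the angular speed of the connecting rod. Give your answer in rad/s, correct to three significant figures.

45.4

ω = 175.2 rad/s
The rod makes angle φ with the slider axis where L sinφ = r sinθ; differentiating, L cosφ·φ̇ = r ω cosθ.
L cosφ = √(L² − r² sin²θ) = 0.20247 m.
|ω_rod| = r ω |cosθ| / √(L² − r² sin²θ) = 0.0735·175.2·0.71447/0.20247 = 45.43 rad/s.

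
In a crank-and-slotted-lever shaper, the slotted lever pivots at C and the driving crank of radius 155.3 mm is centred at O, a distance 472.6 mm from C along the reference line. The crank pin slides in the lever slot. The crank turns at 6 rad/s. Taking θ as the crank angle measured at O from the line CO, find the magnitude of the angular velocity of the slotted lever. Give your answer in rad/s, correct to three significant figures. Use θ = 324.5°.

ω = 6 rad/s
Crank pin A relative to C: A = (d + r cosθ, r sinθ); lever angle φ = atan2(r sinθ, d + r cosθ).
Differentiating tanφ: φ̇ = rω(d cosθ + r)/(d² + r² + 2dr cosθ).
d² + r² + 2dr cosθ = |CA|² = 0.366973 m²;  d cosθ + r = +0.54005 m.
|ω_lever| = |0.1553·6·+0.54005| / 0.366973 = 1.3713 rad/s.

1.37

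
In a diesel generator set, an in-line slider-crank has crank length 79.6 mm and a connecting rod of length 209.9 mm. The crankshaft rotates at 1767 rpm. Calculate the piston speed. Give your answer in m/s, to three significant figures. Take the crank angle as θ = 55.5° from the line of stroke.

ω = 2π·1767/60 = 185 rad/s
For an in-line slider-crank, x = r cosθ + √(L² − r² sin²θ), so v = −rω sinθ·[1 + r cosθ/√(L² − r² sin²θ)].
With r = 0.0796 m, L = 0.2099 m, θ = 55.5°: √(L² − r² sin²θ) = 0.19939 m.
v = −0.0796·185·0.82413·[1 + 0.0796·0.56641/0.19939] = -14.884 m/s.
|v| = 14.884 m/s.

14.9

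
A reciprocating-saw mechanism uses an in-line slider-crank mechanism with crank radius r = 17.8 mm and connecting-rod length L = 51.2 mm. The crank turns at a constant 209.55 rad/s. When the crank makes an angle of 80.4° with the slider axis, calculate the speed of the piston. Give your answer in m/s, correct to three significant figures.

3.90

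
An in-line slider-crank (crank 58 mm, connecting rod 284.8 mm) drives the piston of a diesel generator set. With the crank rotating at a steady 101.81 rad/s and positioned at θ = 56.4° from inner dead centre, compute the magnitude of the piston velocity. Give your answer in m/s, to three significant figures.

5.48

ω = 101.8 rad/s
For an in-line slider-crank, x = r cosθ + √(L² − r² sin²θ), so v = −rω sinθ·[1 + r cosθ/√(L² − r² sin²θ)].
With r = 0.058 m, L = 0.2848 m, θ = 56.4°: √(L² − r² sin²θ) = 0.28067 m.
v = −0.058·101.8·0.83292·[1 + 0.058·0.55339/0.28067] = -5.4808 m/s.
|v| = 5.4808 m/s.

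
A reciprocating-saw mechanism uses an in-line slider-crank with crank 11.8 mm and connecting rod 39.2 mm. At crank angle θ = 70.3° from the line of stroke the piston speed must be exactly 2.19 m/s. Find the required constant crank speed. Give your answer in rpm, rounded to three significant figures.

For an in-line slider-crank, |v_piston| = rω|sinθ|·[1 + r cosθ/√(L² − r² sin²θ)].
With r = 0.0118 m, L = 0.0392 m, θ = 70.3°: the bracketed kinematic factor |dx/dθ| = 0.012285 m.
ω = v/|dx/dθ| = 2.19/0.012285 = 178.27 rad/s.
N = 60ω/(2π) = 1702.3 rpm.

1700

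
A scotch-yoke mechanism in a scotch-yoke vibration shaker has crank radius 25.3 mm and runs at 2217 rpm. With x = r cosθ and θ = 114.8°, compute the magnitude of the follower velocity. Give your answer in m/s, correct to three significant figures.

5.33

ω = 232.2 rad/s (from 2217 rpm).
x = r cosθ ⇒ ẋ = −rω sinθ.
|v| = rω|sinθ| = 0.0253·232.2·|sin 114.8°| = 5.3321 m/s.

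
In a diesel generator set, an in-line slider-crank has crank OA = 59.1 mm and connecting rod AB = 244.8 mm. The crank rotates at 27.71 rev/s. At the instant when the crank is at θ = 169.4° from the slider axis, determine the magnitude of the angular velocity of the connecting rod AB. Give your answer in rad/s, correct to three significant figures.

ω = 174.1 rad/s (converted from 27.71 rev/s).
The rod makes angle φ with the slider axis where L sinφ = r sinθ; differentiating, L cosφ·φ̇ = r ω cosθ.
L cosφ = √(L² − r² sin²θ) = 0.24456 m.
|ω_rod| = r ω |cosθ| / √(L² − r² sin²θ) = 0.0591·174.1·0.98294/0.24456 = 41.357 rad/s.

41.4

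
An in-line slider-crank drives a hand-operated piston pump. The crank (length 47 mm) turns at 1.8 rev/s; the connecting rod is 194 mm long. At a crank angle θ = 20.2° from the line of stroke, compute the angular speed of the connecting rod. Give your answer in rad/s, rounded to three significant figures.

ω = 11.31 rad/s (converted from 1.8 rev/s).
The rod makes angle φ with the slider axis where L sinφ = r sinθ; differentiating, L cosφ·φ̇ = r ω cosθ.
L cosφ = √(L² − r² sin²θ) = 0.19332 m.
|ω_rod| = r ω |cosθ| / √(L² − r² sin²θ) = 0.047·11.31·0.93849/0.19332 = 2.5805 rad/s.

2.58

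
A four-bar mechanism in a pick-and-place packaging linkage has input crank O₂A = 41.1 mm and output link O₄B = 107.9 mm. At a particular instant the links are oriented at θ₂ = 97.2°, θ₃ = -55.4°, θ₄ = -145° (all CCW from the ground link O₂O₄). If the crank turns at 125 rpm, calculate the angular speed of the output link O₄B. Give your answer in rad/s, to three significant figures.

2.29

ω₂ = 13.09 rad/s (from 125 rpm).
Differentiating the loop-closure r₂e^{iθ₂}+r₃e^{iθ₃}=r₁+r₄e^{iθ₄} gives r₂ω₂e^{iθ₂}+r₃ω₃e^{iθ₃}=r₄ω₄e^{iθ₄}.
Eliminating the other unknown: ω₄ = r₂ω₂ sin(θ₂−θ₃) / [r₄ sin(θ₄−θ₃)].
Numerator sine = +0.46020; denominator sine = -0.99998.
Result = 0.0411·13.09·(+0.46020) / (0.1079·(-0.99998)) = -2.2946 rad/s; magnitude 2.2946 rad/s.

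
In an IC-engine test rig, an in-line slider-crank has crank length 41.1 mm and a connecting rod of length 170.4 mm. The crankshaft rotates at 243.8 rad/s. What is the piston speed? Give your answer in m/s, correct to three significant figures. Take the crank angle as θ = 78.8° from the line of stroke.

10.3

ω = 243.8 rad/s
For an in-line slider-crank, x = r cosθ + √(L² − r² sin²θ), so v = −rω sinθ·[1 + r cosθ/√(L² − r² sin²θ)].
With r = 0.0411 m, L = 0.1704 m, θ = 78.8°: √(L² − r² sin²θ) = 0.16556 m.
v = −0.0411·243.8·0.98096·[1 + 0.0411·0.19423/0.16556] = -10.303 m/s.
|v| = 10.303 m/s.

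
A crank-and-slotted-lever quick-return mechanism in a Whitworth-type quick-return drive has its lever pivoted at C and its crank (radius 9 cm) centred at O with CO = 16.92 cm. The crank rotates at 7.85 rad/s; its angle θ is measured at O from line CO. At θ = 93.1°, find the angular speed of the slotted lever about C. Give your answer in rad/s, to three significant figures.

ω = 7.85 rad/s
Crank pin A relative to C: A = (d + r cosθ, r sinθ); lever angle φ = atan2(r sinθ, d + r cosθ).
Differentiating tanφ: φ̇ = rω(d cosθ + r)/(d² + r² + 2dr cosθ).
d² + r² + 2dr cosθ = |CA|² = 0.0350816 m²;  d cosθ + r = +0.08085 m.
|ω_lever| = |0.09·7.85·+0.08085| / 0.0350816 = 1.6282 rad/s.

1.63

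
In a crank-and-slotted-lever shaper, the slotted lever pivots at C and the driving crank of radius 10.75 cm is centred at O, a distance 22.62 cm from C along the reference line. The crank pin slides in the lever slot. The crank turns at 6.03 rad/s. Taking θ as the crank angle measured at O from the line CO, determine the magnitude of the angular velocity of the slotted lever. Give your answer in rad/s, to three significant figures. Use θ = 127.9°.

0.621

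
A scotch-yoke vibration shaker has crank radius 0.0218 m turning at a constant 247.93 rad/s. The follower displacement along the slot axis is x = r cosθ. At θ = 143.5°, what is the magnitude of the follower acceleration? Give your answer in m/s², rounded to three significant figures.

1080

ω = 247.9 rad/s
x = r cosθ ⇒ ẍ = −rω² cosθ (ω constant).
|a| = rω²|cosθ| = 0.0218·(247.9)²·|cos 143.5°| = 1077.2 m/s².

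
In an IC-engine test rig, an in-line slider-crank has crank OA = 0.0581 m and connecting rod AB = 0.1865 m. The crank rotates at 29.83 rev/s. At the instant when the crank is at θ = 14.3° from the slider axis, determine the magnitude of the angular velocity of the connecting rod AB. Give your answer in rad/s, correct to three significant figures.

56.7

ω = 187.4 rad/s (converted from 29.83 rev/s).
The rod makes angle φ with the slider axis where L sinφ = r sinθ; differentiating, L cosφ·φ̇ = r ω cosθ.
L cosφ = √(L² − r² sin²θ) = 0.18595 m.
|ω_rod| = r ω |cosθ| / √(L² − r² sin²θ) = 0.0581·187.4·0.96902/0.18595 = 56.748 rad/s.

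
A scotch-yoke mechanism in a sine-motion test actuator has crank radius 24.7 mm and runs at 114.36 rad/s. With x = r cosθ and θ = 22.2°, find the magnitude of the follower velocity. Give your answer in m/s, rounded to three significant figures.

1.07

ω = 114.4 rad/s
x = r cosθ ⇒ ẋ = −rω sinθ.
|v| = rω|sinθ| = 0.0247·114.4·|sin 22.2°| = 1.0673 m/s.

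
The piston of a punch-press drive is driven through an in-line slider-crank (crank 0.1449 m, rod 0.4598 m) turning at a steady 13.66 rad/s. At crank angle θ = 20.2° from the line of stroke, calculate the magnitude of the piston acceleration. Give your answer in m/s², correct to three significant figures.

ω = 13.66 rad/s
x(θ) = r cosθ + √(L² − r² sin²θ); with ω constant, a = ω²·d²x/dθ².
d²x/dθ² = −r cosθ − r²(cos2θ)/√u − r⁴ sin²2θ/(4u^{3/2}),  u = L² − r² sin²θ = 0.208913 m².
Substituting r = 0.1449 m, L = 0.4598 m, θ = 20.2°: d²x/dθ² = -0.17145 m.
a = ω²·d²x/dθ² = (13.66)²·(-0.17145) = -31.993 m/s²;  |a| = 31.993 m/s².

32.0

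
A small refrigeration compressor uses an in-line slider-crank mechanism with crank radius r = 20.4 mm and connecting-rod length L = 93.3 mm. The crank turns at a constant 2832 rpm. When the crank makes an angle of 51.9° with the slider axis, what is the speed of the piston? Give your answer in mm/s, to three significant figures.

5410

ω = 2π·2832/60 = 296.6 rad/s
For an in-line slider-crank, x = r cosθ + √(L² − r² sin²θ), so v = −rω sinθ·[1 + r cosθ/√(L² − r² sin²θ)].
With r = 0.0204 m, L = 0.0933 m, θ = 51.9°: √(L² − r² sin²θ) = 0.091909 m.
v = −0.0204·296.6·0.78694·[1 + 0.0204·0.61704/0.091909] = -5.413 m/s.
|v| = 5.413 m/s = 5413 mm/s.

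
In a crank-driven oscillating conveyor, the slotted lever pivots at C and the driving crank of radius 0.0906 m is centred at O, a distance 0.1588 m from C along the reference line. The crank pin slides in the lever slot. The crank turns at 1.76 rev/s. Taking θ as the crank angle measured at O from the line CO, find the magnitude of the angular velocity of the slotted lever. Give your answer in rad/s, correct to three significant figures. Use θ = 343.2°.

ω = 11.06 rad/s (from 1.76 rev/s).
Crank pin A relative to C: A = (d + r cosθ, r sinθ); lever angle φ = atan2(r sinθ, d + r cosθ).
Differentiating tanφ: φ̇ = rω(d cosθ + r)/(d² + r² + 2dr cosθ).
d² + r² + 2dr cosθ = |CA|² = 0.0609722 m²;  d cosθ + r = +0.24262 m.
|ω_lever| = |0.0906·11.06·+0.24262| / 0.0609722 = 3.9868 rad/s.

3.99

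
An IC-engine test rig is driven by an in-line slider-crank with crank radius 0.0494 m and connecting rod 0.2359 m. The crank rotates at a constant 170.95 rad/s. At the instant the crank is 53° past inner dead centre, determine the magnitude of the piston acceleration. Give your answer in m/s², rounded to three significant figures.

ω = 170.9 rad/s
x(θ) = r cosθ + √(L² − r² sin²θ); with ω constant, a = ω²·d²x/dθ².
d²x/dθ² = −r cosθ − r²(cos2θ)/√u − r⁴ sin²2θ/(4u^{3/2}),  u = L² − r² sin²θ = 0.0540923 m².
Substituting r = 0.0494 m, L = 0.2359 m, θ = 53°: d²x/dθ² = -0.026947 m.
a = ω²·d²x/dθ² = (170.9)²·(-0.026947) = -787.49 m/s²;  |a| = 787.49 m/s².

787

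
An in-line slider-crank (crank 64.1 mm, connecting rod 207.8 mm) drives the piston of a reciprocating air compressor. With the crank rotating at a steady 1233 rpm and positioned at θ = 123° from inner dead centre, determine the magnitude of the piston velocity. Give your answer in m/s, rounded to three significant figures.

ω = 2π·1233/60 = 129.1 rad/s
For an in-line slider-crank, x = r cosθ + √(L² − r² sin²θ), so v = −rω sinθ·[1 + r cosθ/√(L² − r² sin²θ)].
With r = 0.0641 m, L = 0.2078 m, θ = 123°: √(L² − r² sin²θ) = 0.20073 m.
v = −0.0641·129.1·0.83867·[1 + 0.0641·-0.54464/0.20073] = -5.734 m/s.
|v| = 5.734 m/s.

5.73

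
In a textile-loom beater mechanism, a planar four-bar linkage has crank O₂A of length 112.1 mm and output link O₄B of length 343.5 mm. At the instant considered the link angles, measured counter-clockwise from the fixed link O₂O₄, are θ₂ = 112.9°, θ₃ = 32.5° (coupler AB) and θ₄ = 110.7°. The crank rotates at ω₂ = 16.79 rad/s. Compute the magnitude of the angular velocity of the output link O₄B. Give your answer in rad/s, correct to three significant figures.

5.52

ω₂ = 16.79 rad/s
Differentiating the loop-closure r₂e^{iθ₂}+r₃e^{iθ₃}=r₁+r₄e^{iθ₄} gives r₂ω₂e^{iθ₂}+r₃ω₃e^{iθ₃}=r₄ω₄e^{iθ₄}.
Eliminating the other unknown: ω₄ = r₂ω₂ sin(θ₂−θ₃) / [r₄ sin(θ₄−θ₃)].
Numerator sine = +0.98600; denominator sine = +0.97887.
Result = 0.1121·16.79·(+0.98600) / (0.3435·(+0.97887)) = +5.5193 rad/s; magnitude 5.5193 rad/s.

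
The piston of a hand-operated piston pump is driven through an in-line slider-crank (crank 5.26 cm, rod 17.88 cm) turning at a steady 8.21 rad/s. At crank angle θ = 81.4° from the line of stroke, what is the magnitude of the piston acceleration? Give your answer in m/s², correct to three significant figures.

0.509

ω = 8.21 rad/s
x(θ) = r cosθ + √(L² − r² sin²θ); with ω constant, a = ω²·d²x/dθ².
d²x/dθ² = −r cosθ − r²(cos2θ)/√u − r⁴ sin²2θ/(4u^{3/2}),  u = L² − r² sin²θ = 0.0292645 m².
Substituting r = 0.0526 m, L = 0.1788 m, θ = 81.4°: d²x/dθ² = +0.0075511 m.
a = ω²·d²x/dθ² = (8.21)²·(+0.0075511) = +0.50897 m/s²;  |a| = 0.50897 m/s².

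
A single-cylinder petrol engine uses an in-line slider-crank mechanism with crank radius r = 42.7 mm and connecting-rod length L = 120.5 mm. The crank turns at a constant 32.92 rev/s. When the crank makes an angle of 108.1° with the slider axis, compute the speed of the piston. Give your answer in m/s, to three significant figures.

7.41

ω = 2π·32.9 = 206.8 rad/s
For an in-line slider-crank, x = r cosθ + √(L² − r² sin²θ), so v = −rω sinθ·[1 + r cosθ/√(L² − r² sin²θ)].
With r = 0.0427 m, L = 0.1205 m, θ = 108.1°: √(L² − r² sin²θ) = 0.11346 m.
v = −0.0427·206.8·0.95052·[1 + 0.0427·-0.31068/0.11346] = -7.4135 m/s.
|v| = 7.4135 m/s.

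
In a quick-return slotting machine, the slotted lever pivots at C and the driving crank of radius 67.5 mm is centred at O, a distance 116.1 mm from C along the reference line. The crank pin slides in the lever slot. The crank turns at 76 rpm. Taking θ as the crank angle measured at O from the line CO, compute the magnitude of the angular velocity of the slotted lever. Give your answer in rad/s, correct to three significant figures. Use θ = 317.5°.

ω = 7.959 rad/s (from 76 rpm).
Crank pin A relative to C: A = (d + r cosθ, r sinθ); lever angle φ = atan2(r sinθ, d + r cosθ).
Differentiating tanφ: φ̇ = rω(d cosθ + r)/(d² + r² + 2dr cosθ).
d² + r² + 2dr cosθ = |CA|² = 0.0295912 m²;  d cosθ + r = +0.1531 m.
|ω_lever| = |0.0675·7.959·+0.1531| / 0.0295912 = 2.7794 rad/s.

2.78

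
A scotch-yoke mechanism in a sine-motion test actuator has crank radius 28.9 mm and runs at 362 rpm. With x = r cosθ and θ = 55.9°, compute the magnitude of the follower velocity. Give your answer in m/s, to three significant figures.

0.907

ω = 37.91 rad/s (from 362 rpm).
x = r cosθ ⇒ ẋ = −rω sinθ.
|v| = rω|sinθ| = 0.0289·37.91·|sin 55.9°| = 0.90719 m/s.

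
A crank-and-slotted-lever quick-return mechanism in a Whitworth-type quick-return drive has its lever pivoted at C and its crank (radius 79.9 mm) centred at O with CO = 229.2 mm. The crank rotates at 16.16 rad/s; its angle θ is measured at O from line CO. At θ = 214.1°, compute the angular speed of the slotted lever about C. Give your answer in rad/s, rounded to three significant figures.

4.96

ω = 16.16 rad/s
Crank pin A relative to C: A = (d + r cosθ, r sinθ); lever angle φ = atan2(r sinθ, d + r cosθ).
Differentiating tanφ: φ̇ = rω(d cosθ + r)/(d² + r² + 2dr cosθ).
d² + r² + 2dr cosθ = |CA|² = 0.028588 m²;  d cosθ + r = -0.10989 m.
|ω_lever| = |0.0799·16.16·-0.10989| / 0.028588 = 4.9633 rad/s.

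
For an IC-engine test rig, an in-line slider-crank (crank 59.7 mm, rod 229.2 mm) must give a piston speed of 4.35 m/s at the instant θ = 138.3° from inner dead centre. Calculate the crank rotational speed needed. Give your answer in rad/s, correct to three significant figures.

136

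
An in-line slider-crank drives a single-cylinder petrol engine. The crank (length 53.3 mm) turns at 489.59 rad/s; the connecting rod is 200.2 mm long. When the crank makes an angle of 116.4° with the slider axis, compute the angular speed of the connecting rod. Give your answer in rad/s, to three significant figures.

ω = 489.6 rad/s
The rod makes angle φ with the slider axis where L sinφ = r sinθ; differentiating, L cosφ·φ̇ = r ω cosθ.
L cosφ = √(L² − r² sin²θ) = 0.19442 m.
|ω_rod| = r ω |cosθ| / √(L² − r² sin²θ) = 0.0533·489.6·0.44464/0.19442 = 59.678 rad/s.

59.7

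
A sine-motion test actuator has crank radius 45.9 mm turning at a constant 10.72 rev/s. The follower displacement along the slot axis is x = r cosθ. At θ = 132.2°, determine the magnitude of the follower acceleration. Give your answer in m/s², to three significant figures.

ω = 67.36 rad/s (from 10.72 rev/s).
x = r cosθ ⇒ ẍ = −rω² cosθ (ω constant).
|a| = rω²|cosθ| = 0.0459·(67.36)²·|cos 132.2°| = 139.88 m/s².

140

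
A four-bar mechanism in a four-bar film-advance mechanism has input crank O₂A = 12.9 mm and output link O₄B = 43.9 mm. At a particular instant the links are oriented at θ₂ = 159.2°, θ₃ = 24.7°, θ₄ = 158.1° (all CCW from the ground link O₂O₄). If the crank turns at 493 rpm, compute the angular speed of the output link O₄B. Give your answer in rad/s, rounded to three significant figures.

14.9

ω₂ = 51.63 rad/s (from 493 rpm).
Differentiating the loop-closure r₂e^{iθ₂}+r₃e^{iθ₃}=r₁+r₄e^{iθ₄} gives r₂ω₂e^{iθ₂}+r₃ω₃e^{iθ₃}=r₄ω₄e^{iθ₄}.
Eliminating the other unknown: ω₄ = r₂ω₂ sin(θ₂−θ₃) / [r₄ sin(θ₄−θ₃)].
Numerator sine = +0.71325; denominator sine = +0.72657.
Result = 0.0129·51.63·(+0.71325) / (0.0439·(+0.72657)) = +14.892 rad/s; magnitude 14.892 rad/s.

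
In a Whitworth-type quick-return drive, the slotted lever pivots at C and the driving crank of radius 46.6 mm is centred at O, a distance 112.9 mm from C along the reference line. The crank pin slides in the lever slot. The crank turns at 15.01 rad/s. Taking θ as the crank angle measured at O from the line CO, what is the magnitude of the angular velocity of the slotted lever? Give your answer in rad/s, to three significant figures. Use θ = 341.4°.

4.32

ω = 15.01 rad/s
Crank pin A relative to C: A = (d + r cosθ, r sinθ); lever angle φ = atan2(r sinθ, d + r cosθ).
Differentiating tanφ: φ̇ = rω(d cosθ + r)/(d² + r² + 2dr cosθ).
d² + r² + 2dr cosθ = |CA|² = 0.0248907 m²;  d cosθ + r = +0.1536 m.
|ω_lever| = |0.0466·15.01·+0.1536| / 0.0248907 = 4.3165 rad/s.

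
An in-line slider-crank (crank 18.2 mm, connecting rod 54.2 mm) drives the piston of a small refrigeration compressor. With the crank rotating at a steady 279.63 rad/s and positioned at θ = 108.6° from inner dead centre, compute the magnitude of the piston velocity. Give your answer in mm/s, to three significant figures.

ω = 279.6 rad/s
For an in-line slider-crank, x = r cosθ + √(L² − r² sin²θ), so v = −rω sinθ·[1 + r cosθ/√(L² − r² sin²θ)].
With r = 0.0182 m, L = 0.0542 m, θ = 108.6°: √(L² − r² sin²θ) = 0.051382 m.
v = −0.0182·279.6·0.94777·[1 + 0.0182·-0.31896/0.051382] = -4.2785 m/s.
|v| = 4.2785 m/s = 4278.5 mm/s.

4280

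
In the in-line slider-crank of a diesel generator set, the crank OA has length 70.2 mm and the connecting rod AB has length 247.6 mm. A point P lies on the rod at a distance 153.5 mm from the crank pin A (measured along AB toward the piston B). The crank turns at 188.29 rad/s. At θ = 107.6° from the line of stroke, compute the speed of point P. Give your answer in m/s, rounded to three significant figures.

ω = 188.3 rad/s.  Crank-pin speed |V_A| = rω = 13.218 m/s, perpendicular to OA.
Rod angle: sinφ = −(r/L) sinθ ⇒ φ = -15.679°; ω_rod = −rω cosθ/√(L²−r²sin²θ) = +16.766 rad/s.
V_P = V_A + ω_rod × AP, with AP = 0.1535 m along the rod.
Components: V_Px = −rω sinθ − a·ω_rod·sinφ = -11.904 m/s;  V_Py = rω cosθ + a·ω_rod·cosφ = -1.5189 m/s.
|V_P| = √(V_Px² + V_Py²) = 12 m/s.

12.0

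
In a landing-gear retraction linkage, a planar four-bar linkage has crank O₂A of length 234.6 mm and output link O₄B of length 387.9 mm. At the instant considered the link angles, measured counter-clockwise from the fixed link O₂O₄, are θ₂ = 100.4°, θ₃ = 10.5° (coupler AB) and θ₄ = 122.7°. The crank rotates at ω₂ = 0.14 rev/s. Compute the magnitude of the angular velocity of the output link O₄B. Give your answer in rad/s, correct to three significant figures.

0.575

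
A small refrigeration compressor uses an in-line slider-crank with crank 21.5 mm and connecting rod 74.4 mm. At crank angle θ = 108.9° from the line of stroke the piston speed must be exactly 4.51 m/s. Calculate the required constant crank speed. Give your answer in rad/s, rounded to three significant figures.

246

For an in-line slider-crank, |v_piston| = rω|sinθ|·[1 + r cosθ/√(L² − r² sin²θ)].
With r = 0.0215 m, L = 0.0744 m, θ = 108.9°: the bracketed kinematic factor |dx/dθ| = 0.018361 m.
ω = v/|dx/dθ| = 4.51/0.018361 = 245.62 rad/s.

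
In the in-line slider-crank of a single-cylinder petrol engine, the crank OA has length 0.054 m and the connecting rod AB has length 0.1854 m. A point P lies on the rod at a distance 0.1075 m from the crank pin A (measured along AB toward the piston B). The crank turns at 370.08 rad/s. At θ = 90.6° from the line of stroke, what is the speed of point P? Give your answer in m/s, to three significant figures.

19.9

ω = 370.1 rad/s.  Crank-pin speed |V_A| = rω = 19.984 m/s, perpendicular to OA.
Rod angle: sinφ = −(r/L) sinθ ⇒ φ = -16.933°; ω_rod = −rω cosθ/√(L²−r²sin²θ) = +1.1799 rad/s.
V_P = V_A + ω_rod × AP, with AP = 0.1075 m along the rod.
Components: V_Px = −rω sinθ − a·ω_rod·sinφ = -19.946 m/s;  V_Py = rω cosθ + a·ω_rod·cosφ = -0.08793 m/s.
|V_P| = √(V_Px² + V_Py²) = 19.946 m/s.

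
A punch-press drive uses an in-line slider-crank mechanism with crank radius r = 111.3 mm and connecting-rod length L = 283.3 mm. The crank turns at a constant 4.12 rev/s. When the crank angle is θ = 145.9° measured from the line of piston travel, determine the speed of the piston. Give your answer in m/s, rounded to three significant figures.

1.08

ω = 2π·4.12 = 25.89 rad/s
For an in-line slider-crank, x = r cosθ + √(L² − r² sin²θ), so v = −rω sinθ·[1 + r cosθ/√(L² − r² sin²θ)].
With r = 0.1113 m, L = 0.2833 m, θ = 145.9°: √(L² − r² sin²θ) = 0.27634 m.
v = −0.1113·25.89·0.56064·[1 + 0.1113·-0.82806/0.27634] = -1.0766 m/s.
|v| = 1.0766 m/s.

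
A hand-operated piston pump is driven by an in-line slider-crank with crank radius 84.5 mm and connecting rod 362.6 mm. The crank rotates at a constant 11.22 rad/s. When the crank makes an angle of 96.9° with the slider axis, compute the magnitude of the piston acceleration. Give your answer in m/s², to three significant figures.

3.75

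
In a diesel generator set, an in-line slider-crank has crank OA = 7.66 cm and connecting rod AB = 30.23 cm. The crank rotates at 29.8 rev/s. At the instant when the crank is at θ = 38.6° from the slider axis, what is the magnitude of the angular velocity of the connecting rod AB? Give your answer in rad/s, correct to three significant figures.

ω = 187.2 rad/s (converted from 29.8 rev/s).
The rod makes angle φ with the slider axis where L sinφ = r sinθ; differentiating, L cosφ·φ̇ = r ω cosθ.
L cosφ = √(L² − r² sin²θ) = 0.2985 m.
|ω_rod| = r ω |cosθ| / √(L² − r² sin²θ) = 0.0766·187.2·0.78152/0.2985 = 37.551 rad/s.

37.6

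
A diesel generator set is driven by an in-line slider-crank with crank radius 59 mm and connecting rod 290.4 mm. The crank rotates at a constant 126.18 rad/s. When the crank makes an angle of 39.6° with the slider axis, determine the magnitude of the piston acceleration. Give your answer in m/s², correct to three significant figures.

ω = 126.2 rad/s
x(θ) = r cosθ + √(L² − r² sin²θ); with ω constant, a = ω²·d²x/dθ².
d²x/dθ² = −r cosθ − r²(cos2θ)/√u − r⁴ sin²2θ/(4u^{3/2}),  u = L² − r² sin²θ = 0.0829178 m².
Substituting r = 0.059 m, L = 0.2904 m, θ = 39.6°: d²x/dθ² = -0.047848 m.
a = ω²·d²x/dθ² = (126.2)²·(-0.047848) = -761.81 m/s²;  |a| = 761.81 m/s².

762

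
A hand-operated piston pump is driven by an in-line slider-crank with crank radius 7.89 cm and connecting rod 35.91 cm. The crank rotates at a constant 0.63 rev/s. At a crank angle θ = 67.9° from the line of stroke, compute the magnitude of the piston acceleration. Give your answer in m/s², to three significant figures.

ω = 2π·0.63 = 3.958 rad/s
x(θ) = r cosθ + √(L² − r² sin²θ); with ω constant, a = ω²·d²x/dθ².
d²x/dθ² = −r cosθ − r²(cos2θ)/√u − r⁴ sin²2θ/(4u^{3/2}),  u = L² − r² sin²θ = 0.123609 m².
Substituting r = 0.0789 m, L = 0.3591 m, θ = 67.9°: d²x/dθ² = -0.017099 m.
a = ω²·d²x/dθ² = (3.958)²·(-0.017099) = -0.26792 m/s²;  |a| = 0.26792 m/s².

0.268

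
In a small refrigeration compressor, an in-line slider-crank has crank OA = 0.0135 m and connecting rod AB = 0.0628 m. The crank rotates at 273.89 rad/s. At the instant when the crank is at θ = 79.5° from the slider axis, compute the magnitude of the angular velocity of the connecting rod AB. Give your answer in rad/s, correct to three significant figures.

11.0

ω = 273.9 rad/s
The rod makes angle φ with the slider axis where L sinφ = r sinθ; differentiating, L cosφ·φ̇ = r ω cosθ.
L cosφ = √(L² − r² sin²θ) = 0.061381 m.
|ω_rod| = r ω |cosθ| / √(L² − r² sin²θ) = 0.0135·273.9·0.18224/0.061381 = 10.978 rad/s.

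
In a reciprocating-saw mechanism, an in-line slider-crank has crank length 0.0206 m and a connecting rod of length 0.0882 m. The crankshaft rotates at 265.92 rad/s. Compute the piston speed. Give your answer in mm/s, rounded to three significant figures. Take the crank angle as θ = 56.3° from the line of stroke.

ω = 265.9 rad/s
For an in-line slider-crank, x = r cosθ + √(L² − r² sin²θ), so v = −rω sinθ·[1 + r cosθ/√(L² − r² sin²θ)].
With r = 0.0206 m, L = 0.0882 m, θ = 56.3°: √(L² − r² sin²θ) = 0.086519 m.
v = −0.0206·265.9·0.83195·[1 + 0.0206·0.55484/0.086519] = -5.1595 m/s.
|v| = 5.1595 m/s = 5159.5 mm/s.

5160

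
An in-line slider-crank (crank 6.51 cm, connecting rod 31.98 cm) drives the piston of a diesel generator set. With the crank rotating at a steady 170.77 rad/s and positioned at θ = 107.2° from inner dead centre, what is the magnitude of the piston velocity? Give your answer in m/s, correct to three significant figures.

ω = 170.8 rad/s
For an in-line slider-crank, x = r cosθ + √(L² − r² sin²θ), so v = −rω sinθ·[1 + r cosθ/√(L² − r² sin²θ)].
With r = 0.0651 m, L = 0.3198 m, θ = 107.2°: √(L² − r² sin²θ) = 0.3137 m.
v = −0.0651·170.8·0.95528·[1 + 0.0651·-0.29571/0.3137] = -9.9682 m/s.
|v| = 9.9682 m/s.

9.97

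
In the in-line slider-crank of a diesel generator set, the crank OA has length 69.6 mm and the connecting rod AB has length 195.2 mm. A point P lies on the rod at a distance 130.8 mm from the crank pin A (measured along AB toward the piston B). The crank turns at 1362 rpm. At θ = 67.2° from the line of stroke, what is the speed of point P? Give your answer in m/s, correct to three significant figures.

ω = 142.6 rad/s.  Crank-pin speed |V_A| = rω = 9.9269 m/s, perpendicular to OA.
Rod angle: sinφ = −(r/L) sinθ ⇒ φ = -19.190°; ω_rod = −rω cosθ/√(L²−r²sin²θ) = -20.867 rad/s.
V_P = V_A + ω_rod × AP, with AP = 0.1308 m along the rod.
Components: V_Px = −rω sinθ − a·ω_rod·sinφ = -10.048 m/s;  V_Py = rω cosθ + a·ω_rod·cosφ = +1.2691 m/s.
|V_P| = √(V_Px² + V_Py²) = 10.128 m/s.

10.1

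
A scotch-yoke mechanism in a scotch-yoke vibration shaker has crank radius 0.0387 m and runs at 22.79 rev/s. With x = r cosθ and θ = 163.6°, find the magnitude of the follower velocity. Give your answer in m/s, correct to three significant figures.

ω = 143.2 rad/s (from 22.79 rev/s).
x = r cosθ ⇒ ẋ = −rω sinθ.
|v| = rω|sinθ| = 0.0387·143.2·|sin 163.6°| = 1.5646 m/s.

1.56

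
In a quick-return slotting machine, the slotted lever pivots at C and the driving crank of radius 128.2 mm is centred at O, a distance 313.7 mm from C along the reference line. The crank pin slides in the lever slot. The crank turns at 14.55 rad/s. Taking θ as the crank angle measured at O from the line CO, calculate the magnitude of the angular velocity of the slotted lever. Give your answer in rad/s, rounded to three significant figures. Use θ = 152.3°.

6.39

ω = 14.55 rad/s
Crank pin A relative to C: A = (d + r cosθ, r sinθ); lever angle φ = atan2(r sinθ, d + r cosθ).
Differentiating tanφ: φ̇ = rω(d cosθ + r)/(d² + r² + 2dr cosθ).
d² + r² + 2dr cosθ = |CA|² = 0.0436283 m²;  d cosθ + r = -0.14955 m.
|ω_lever| = |0.1282·14.55·-0.14955| / 0.0436283 = 6.3939 rad/s.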